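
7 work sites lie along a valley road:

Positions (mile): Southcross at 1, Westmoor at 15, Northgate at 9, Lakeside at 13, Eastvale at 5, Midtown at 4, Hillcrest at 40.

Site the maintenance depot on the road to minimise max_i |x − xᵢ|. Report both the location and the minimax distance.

location 20.5, max distance 19.5

The 1-center on a line is the midpoint of the two extreme points: leftmost at 1, rightmost at 40.
Optimal location = (1 + 40)/2 = 20.5; maximum distance = (40 − 1)/2 = 19.5.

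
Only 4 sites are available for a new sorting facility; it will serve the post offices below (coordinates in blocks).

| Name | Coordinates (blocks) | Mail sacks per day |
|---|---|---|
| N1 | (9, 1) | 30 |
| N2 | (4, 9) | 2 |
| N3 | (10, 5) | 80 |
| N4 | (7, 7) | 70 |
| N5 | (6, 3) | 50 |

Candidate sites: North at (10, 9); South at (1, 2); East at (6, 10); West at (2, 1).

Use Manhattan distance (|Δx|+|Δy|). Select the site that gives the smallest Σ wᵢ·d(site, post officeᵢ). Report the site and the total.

Total weighted distance at each candidate:
  North (10, 9): total = 1452
  South (1, 2): total = 2320
  East (6, 10): total = 1716
  West (2, 1): total = 2260
Minimum is at North with total 1452 blocks.

North, total 1452 blocks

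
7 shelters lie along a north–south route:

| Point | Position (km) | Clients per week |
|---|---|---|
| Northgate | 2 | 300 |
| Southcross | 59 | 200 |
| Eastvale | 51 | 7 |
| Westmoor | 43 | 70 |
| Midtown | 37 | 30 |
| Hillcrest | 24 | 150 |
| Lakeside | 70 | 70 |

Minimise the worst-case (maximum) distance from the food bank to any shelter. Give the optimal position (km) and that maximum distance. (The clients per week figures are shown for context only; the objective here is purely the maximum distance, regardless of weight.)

The 1-center on a line is the midpoint of the two extreme points: leftmost at 2, rightmost at 70.
Optimal location = (2 + 70)/2 = 36; maximum distance = (70 − 2)/2 = 34.

location 36, max distance 34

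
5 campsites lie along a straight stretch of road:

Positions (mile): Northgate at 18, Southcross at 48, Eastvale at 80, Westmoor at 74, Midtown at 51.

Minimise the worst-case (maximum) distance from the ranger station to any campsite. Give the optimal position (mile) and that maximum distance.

location 49, max distance 31

The 1-center on a line is the midpoint of the two extreme points: leftmost at 18, rightmost at 80.
Optimal location = (18 + 80)/2 = 49; maximum distance = (80 − 18)/2 = 31.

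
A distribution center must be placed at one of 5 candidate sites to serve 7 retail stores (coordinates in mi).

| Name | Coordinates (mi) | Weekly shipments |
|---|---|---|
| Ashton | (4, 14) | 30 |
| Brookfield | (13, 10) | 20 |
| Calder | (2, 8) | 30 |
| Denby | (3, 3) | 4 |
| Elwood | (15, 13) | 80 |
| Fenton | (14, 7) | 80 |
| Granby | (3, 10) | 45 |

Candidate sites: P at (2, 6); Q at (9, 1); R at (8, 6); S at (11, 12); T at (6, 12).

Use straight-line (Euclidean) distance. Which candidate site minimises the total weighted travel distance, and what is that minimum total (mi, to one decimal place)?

S, total 1786.0 mi

Total weighted distance at each candidate:
  P (2, 6): total = 2884.2
  Q (9, 1): total = 3122.0
  R (8, 6): total = 2176.2
  S (11, 12): total = 1786.0
  T (6, 12): total = 2079.5
Minimum is at S with total 1786.0 mi.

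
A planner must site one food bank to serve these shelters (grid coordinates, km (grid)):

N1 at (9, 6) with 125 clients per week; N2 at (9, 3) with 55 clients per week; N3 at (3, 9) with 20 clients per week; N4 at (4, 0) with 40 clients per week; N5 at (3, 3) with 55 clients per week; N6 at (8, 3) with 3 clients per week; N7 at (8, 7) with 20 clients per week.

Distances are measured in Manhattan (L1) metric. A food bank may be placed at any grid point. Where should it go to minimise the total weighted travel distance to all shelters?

Manhattan distance separates: Σwᵢ(|x−xᵢ|+|y−yᵢ|) = Σwᵢ|x−xᵢ| + Σwᵢ|y−yᵢ|, so x and y are optimised independently as 1-D weighted medians.
Total weight W = 318; half = 159.
x-coordinate, sorted with cumulative weight:
  x=3 (N3, w=20) cum 20
  x=3 (N5, w=55) cum 75
  x=4 (N4, w=40) cum 115
  x=8 (N6, w=3) cum 118
  x=8 (N7, w=20) cum 138
  x=9 (N1, w=125) cum 263  ← median
  x=9 (N2, w=55) cum 318
⇒ x* = 9
y-coordinate, sorted with cumulative weight:
  y=0 (N4, w=40) cum 40
  y=3 (N2, w=55) cum 95
  y=3 (N5, w=55) cum 150
  y=3 (N6, w=3) cum 153
  y=6 (N1, w=125) cum 278  ← median
  y=7 (N7, w=20) cum 298
  y=9 (N3, w=20) cum 318
⇒ y* = 6

(9, 6)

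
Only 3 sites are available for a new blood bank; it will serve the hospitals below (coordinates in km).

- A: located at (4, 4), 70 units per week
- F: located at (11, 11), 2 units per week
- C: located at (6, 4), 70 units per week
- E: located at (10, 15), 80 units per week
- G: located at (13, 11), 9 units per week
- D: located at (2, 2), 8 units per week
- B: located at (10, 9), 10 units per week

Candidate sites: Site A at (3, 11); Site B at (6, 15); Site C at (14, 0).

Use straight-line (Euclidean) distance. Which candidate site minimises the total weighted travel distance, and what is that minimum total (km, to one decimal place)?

Total weighted distance at each candidate:
  Site A (3, 11): total = 1924.3
  Site B (6, 15): total = 2138.9
  Site C (14, 0): total = 2940.0
Minimum is at Site A with total 1924.3 km.

Site A, total 1924.3 km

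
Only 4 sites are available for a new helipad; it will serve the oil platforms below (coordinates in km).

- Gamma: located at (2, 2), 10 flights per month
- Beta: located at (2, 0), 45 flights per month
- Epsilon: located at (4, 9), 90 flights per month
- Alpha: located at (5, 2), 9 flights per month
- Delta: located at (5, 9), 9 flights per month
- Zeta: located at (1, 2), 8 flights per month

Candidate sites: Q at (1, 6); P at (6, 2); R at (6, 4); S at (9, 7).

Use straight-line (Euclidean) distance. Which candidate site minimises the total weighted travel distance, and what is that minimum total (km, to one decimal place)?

Total weighted distance at each candidate:
  Q (1, 6): total = 824.7
  P (6, 2): total = 1009.1
  R (6, 4): total = 893.0
  S (9, 7): total = 1189.5
Minimum is at Q with total 824.7 km.

Q, total 824.7 km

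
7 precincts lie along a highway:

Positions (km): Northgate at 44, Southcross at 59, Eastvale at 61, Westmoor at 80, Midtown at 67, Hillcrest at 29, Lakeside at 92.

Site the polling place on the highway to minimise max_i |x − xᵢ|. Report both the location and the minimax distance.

location 60.5, max distance 31.5

The 1-center on a line is the midpoint of the two extreme points: leftmost at 29, rightmost at 92.
Optimal location = (29 + 92)/2 = 60.5; maximum distance = (92 − 29)/2 = 31.5.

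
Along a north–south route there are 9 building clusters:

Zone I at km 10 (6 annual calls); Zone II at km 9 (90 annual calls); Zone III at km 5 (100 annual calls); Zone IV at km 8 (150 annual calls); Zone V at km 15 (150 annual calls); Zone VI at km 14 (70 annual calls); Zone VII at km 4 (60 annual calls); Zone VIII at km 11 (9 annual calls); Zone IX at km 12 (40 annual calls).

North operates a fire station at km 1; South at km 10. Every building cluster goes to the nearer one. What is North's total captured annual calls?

The indifferent point is the midpoint (1+10)/2 = 5.5; building clusters left of it (closer to North at 1) go to North, those right go to South.
  Zone VII at 4 (w=60) → North
  Zone III at 5 (w=100) → North
  Zone IV at 8 (w=150) → South
  Zone II at 9 (w=90) → South
  Zone I at 10 (w=6) → South
  Zone VIII at 11 (w=9) → South
  Zone IX at 12 (w=40) → South
  Zone VI at 14 (w=70) → South
  Zone V at 15 (w=150) → South
North captures 160; South captures 515.

160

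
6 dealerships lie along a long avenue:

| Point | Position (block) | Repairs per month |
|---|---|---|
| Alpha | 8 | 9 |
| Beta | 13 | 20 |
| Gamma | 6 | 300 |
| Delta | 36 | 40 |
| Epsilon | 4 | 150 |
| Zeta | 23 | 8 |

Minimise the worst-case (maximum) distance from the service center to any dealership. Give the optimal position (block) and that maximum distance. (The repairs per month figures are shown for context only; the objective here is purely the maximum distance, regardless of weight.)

location 20, max distance 16

The 1-center on a line is the midpoint of the two extreme points: leftmost at 4, rightmost at 36.
Optimal location = (4 + 36)/2 = 20; maximum distance = (36 − 4)/2 = 16.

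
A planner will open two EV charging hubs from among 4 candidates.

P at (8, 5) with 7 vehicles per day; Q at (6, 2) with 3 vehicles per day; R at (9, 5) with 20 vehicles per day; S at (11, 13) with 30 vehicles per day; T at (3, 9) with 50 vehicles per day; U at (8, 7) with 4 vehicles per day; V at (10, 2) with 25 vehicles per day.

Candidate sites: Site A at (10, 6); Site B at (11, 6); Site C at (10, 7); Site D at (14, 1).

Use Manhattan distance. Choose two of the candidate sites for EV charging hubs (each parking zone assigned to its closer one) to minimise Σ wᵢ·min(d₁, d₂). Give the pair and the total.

Evaluate every pair (each demand assigned to the nearer of the two):
  {Site A, Site C}: total = 853
  {Site A, Site B}: total = 907
  {Site B, Site C}: total = 908
  {Site C, Site D}: total = 908
  {Site A, Site D}: total = 937
  {Site B, Site D}: total = 1016
Best pair: {Site A, Site C} with total 853.

{Site A, Site C}, total 853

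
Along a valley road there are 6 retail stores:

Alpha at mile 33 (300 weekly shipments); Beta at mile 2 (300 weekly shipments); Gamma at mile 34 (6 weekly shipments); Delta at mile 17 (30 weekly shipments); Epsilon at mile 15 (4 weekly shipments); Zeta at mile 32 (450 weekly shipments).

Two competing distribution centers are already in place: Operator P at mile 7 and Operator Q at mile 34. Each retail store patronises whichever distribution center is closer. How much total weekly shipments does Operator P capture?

The indifferent point is the midpoint (7+34)/2 = 20.5; retail stores left of it (closer to Operator P at 7) go to Operator P, those right go to Operator Q.
  Beta at 2 (w=300) → Operator P
  Epsilon at 15 (w=4) → Operator P
  Delta at 17 (w=30) → Operator P
  Zeta at 32 (w=450) → Operator Q
  Alpha at 33 (w=300) → Operator Q
  Gamma at 34 (w=6) → Operator Q
Operator P captures 334; Operator Q captures 756.

334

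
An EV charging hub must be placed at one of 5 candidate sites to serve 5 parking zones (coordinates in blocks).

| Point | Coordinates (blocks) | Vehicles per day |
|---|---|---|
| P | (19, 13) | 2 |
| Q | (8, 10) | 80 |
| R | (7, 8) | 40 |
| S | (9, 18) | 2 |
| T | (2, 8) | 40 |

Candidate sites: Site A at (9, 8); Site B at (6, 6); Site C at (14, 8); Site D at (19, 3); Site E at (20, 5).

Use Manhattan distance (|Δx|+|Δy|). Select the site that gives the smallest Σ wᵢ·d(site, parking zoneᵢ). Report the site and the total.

Total weighted distance at each candidate:
  Site A (9, 8): total = 650
  Site B (6, 6): total = 910
  Site C (14, 8): total = 1450
  Site D (19, 3): total = 3070
  Site E (20, 5): total = 2906
Minimum is at Site A with total 650 blocks.

Site A, total 650 blocks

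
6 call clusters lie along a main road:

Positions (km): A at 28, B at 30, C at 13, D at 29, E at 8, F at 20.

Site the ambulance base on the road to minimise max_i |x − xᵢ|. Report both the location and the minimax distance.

The 1-center on a line is the midpoint of the two extreme points: leftmost at 8, rightmost at 30.
Optimal location = (8 + 30)/2 = 19; maximum distance = (30 − 8)/2 = 11.

location 19, max distance 11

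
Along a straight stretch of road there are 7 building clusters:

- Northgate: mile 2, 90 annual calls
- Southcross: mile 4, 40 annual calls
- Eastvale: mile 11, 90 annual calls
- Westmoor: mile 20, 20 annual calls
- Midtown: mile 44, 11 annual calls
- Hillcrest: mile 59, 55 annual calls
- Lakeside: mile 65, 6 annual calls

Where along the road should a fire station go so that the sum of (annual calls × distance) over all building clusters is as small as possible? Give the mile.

x = 11

For a sum of weighted absolute distances on a line, the optimum is the weighted median (not the mean). Total weight W = 312; half-weight = 156.
Sort by position and accumulate weight:
  mile 2 (Northgate, w=90) → cum 90
  mile 4 (Southcross, w=40) → cum 130
  mile 11 (Eastvale, w=90) → cum 220  ≥ 156 → median here
  mile 20 (Westmoor, w=20) → cum 240
  mile 44 (Midtown, w=11) → cum 251
  mile 59 (Hillcrest, w=55) → cum 306
  mile 65 (Lakeside, w=6) → cum 312
Optimal location: mile 11.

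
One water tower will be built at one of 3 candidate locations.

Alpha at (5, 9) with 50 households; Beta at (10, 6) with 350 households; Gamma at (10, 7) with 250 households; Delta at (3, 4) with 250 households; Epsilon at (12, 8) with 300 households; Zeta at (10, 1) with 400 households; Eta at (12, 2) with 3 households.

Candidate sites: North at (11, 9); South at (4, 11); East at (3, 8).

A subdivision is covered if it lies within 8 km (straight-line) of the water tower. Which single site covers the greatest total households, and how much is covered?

Coverage radius r = 8 km; a point is covered iff (Δx)²+(Δy)² ≤ 8² = 64.
  North (11, 9): covers {Alpha, Beta, Gamma, Epsilon, Eta} → 953
  South (4, 11): covers {Alpha, Beta, Gamma, Delta} → 900
  East (3, 8): covers {Alpha, Beta, Gamma, Delta} → 900
Maximum coverage at North: 953 households.

North, covering 953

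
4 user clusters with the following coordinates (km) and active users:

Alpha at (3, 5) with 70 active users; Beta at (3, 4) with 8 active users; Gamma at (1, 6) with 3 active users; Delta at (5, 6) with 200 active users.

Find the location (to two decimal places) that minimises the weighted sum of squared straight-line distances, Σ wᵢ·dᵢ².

The minimiser of Σwᵢ‖p−pᵢ‖² is the weighted centroid p* = (Σwᵢpᵢ)/(Σwᵢ).
Σwᵢ = 281.
Σwᵢxᵢ = 70·3 + 8·3 + 3·1 + 200·5 = 1237.
Σwᵢyᵢ = 70·5 + 8·4 + 3·6 + 200·6 = 1600.
x* = 1237/281 = 4.40, y* = 1600/281 = 5.69.

(4.40, 5.69)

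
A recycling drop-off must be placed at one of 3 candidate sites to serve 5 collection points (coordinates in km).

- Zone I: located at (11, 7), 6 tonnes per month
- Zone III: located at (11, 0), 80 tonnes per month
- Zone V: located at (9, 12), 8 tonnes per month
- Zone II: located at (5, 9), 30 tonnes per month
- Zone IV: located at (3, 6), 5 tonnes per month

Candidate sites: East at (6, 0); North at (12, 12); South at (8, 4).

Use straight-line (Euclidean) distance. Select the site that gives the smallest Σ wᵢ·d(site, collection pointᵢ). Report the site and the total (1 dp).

South, total 691.8 km

Total weighted distance at each candidate:
  East (6, 0): total = 855.8
  North (12, 12): total = 1300.5
  South (8, 4): total = 691.8
Minimum is at South with total 691.8 km.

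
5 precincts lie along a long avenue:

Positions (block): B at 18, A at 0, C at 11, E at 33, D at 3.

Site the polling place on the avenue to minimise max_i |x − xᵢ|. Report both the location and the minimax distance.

location 16.5, max distance 16.5

The 1-center on a line is the midpoint of the two extreme points: leftmost at 0, rightmost at 33.
Optimal location = (0 + 33)/2 = 16.5; maximum distance = (33 − 0)/2 = 16.5.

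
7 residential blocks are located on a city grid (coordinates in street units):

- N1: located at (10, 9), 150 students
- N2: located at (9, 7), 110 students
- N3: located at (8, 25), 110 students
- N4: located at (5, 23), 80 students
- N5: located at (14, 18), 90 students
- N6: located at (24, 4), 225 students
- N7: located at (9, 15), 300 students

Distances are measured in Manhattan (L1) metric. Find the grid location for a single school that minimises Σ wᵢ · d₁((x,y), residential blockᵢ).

(9, 15)

Manhattan distance separates: Σwᵢ(|x−xᵢ|+|y−yᵢ|) = Σwᵢ|x−xᵢ| + Σwᵢ|y−yᵢ|, so x and y are optimised independently as 1-D weighted medians.
Total weight W = 1065; half = 532.5.
x-coordinate, sorted with cumulative weight:
  x=5 (N4, w=80) cum 80
  x=8 (N3, w=110) cum 190
  x=9 (N2, w=110) cum 300
  x=9 (N7, w=300) cum 600  ← median
  x=10 (N1, w=150) cum 750
  x=14 (N5, w=90) cum 840
  x=24 (N6, w=225) cum 1065
⇒ x* = 9
y-coordinate, sorted with cumulative weight:
  y=4 (N6, w=225) cum 225
  y=7 (N2, w=110) cum 335
  y=9 (N1, w=150) cum 485
  y=15 (N7, w=300) cum 785  ← median
  y=18 (N5, w=90) cum 875
  y=23 (N4, w=80) cum 955
  y=25 (N3, w=110) cum 1065
⇒ y* = 15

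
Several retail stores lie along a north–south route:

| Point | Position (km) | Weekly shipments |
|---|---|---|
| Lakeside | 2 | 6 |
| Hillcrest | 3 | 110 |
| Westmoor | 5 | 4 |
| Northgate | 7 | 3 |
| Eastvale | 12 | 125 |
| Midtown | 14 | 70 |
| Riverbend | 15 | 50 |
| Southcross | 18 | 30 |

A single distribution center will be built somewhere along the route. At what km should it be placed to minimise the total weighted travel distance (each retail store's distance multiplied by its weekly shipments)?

For a sum of weighted absolute distances on a line, the optimum is the weighted median (not the mean). Total weight W = 398; half-weight = 199.
Sort by position and accumulate weight:
  km 2 (Lakeside, w=6) → cum 6
  km 3 (Hillcrest, w=110) → cum 116
  km 5 (Westmoor, w=4) → cum 120
  km 7 (Northgate, w=3) → cum 123
  km 12 (Eastvale, w=125) → cum 248  ≥ 199 → median here
  km 14 (Midtown, w=70) → cum 318
  km 15 (Riverbend, w=50) → cum 368
  km 18 (Southcross, w=30) → cum 398
Optimal location: km 12.

x = 12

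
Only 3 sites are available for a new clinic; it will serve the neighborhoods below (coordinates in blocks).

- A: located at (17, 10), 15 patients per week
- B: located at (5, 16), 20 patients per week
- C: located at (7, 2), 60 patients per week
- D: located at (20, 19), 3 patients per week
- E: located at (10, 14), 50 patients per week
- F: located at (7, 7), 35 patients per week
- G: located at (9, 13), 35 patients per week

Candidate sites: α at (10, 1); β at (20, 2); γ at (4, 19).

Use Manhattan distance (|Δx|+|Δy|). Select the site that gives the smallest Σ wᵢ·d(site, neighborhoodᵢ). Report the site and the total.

Total weighted distance at each candidate:
  α (10, 1): total = 2384
  β (20, 2): total = 4076
  γ (4, 19): total = 3118
Minimum is at α with total 2384 blocks.

α, total 2384 blocks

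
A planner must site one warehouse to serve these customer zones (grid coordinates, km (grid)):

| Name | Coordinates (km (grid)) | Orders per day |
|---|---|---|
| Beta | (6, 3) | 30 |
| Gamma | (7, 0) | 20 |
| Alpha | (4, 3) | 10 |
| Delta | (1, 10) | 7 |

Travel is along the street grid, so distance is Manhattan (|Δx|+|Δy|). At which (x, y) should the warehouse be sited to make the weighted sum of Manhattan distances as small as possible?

Manhattan distance separates: Σwᵢ(|x−xᵢ|+|y−yᵢ|) = Σwᵢ|x−xᵢ| + Σwᵢ|y−yᵢ|, so x and y are optimised independently as 1-D weighted medians.
Total weight W = 67; half = 33.5.
x-coordinate, sorted with cumulative weight:
  x=1 (Delta, w=7) cum 7
  x=4 (Alpha, w=10) cum 17
  x=6 (Beta, w=30) cum 47  ← median
  x=7 (Gamma, w=20) cum 67
⇒ x* = 6
y-coordinate, sorted with cumulative weight:
  y=0 (Gamma, w=20) cum 20
  y=3 (Beta, w=30) cum 50  ← median
  y=3 (Alpha, w=10) cum 60
  y=10 (Delta, w=7) cum 67
⇒ y* = 3

(6, 3)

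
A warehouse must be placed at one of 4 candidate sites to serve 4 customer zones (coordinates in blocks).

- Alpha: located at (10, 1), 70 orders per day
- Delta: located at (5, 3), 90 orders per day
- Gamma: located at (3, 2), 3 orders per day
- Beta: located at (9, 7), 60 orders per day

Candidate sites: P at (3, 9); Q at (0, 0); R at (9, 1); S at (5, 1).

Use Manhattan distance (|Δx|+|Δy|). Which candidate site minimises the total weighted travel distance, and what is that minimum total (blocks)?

Total weighted distance at each candidate:
  P (3, 9): total = 2271
  Q (0, 0): total = 2465
  R (9, 1): total = 991
  S (5, 1): total = 1139
Minimum is at R with total 991 blocks.

R, total 991 blocks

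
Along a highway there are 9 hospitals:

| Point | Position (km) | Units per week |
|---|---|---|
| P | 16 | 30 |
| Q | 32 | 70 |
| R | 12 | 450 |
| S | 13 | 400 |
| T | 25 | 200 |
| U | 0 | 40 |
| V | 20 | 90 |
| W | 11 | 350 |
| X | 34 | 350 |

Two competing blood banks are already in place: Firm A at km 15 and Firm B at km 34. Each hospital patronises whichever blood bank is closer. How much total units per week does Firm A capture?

1360

The indifferent point is the midpoint (15+34)/2 = 24.5; hospitals left of it (closer to Firm A at 15) go to Firm A, those right go to Firm B.
  U at 0 (w=40) → Firm A
  W at 11 (w=350) → Firm A
  R at 12 (w=450) → Firm A
  S at 13 (w=400) → Firm A
  P at 16 (w=30) → Firm A
  V at 20 (w=90) → Firm A
  T at 25 (w=200) → Firm B
  Q at 32 (w=70) → Firm B
  X at 34 (w=350) → Firm B
Firm A captures 1360; Firm B captures 620.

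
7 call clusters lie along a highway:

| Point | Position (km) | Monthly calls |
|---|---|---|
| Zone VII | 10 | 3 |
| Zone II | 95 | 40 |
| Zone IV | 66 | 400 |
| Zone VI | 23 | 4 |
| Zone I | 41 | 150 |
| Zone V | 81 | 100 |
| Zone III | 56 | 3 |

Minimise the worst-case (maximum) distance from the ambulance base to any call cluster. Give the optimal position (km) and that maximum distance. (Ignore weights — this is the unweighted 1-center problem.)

location 52.5, max distance 42.5

The 1-center on a line is the midpoint of the two extreme points: leftmost at 10, rightmost at 95.
Optimal location = (10 + 95)/2 = 52.5; maximum distance = (95 − 10)/2 = 42.5.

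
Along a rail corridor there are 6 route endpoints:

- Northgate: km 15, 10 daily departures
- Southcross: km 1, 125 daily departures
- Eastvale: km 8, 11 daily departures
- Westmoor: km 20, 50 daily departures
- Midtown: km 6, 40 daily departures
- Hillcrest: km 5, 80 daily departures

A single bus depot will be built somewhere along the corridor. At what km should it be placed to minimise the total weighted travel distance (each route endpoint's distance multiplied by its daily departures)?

For a sum of weighted absolute distances on a line, the optimum is the weighted median (not the mean). Total weight W = 316; half-weight = 158.
Sort by position and accumulate weight:
  km 1 (Southcross, w=125) → cum 125
  km 5 (Hillcrest, w=80) → cum 205  ≥ 158 → median here
  km 6 (Midtown, w=40) → cum 245
  km 8 (Eastvale, w=11) → cum 256
  km 15 (Northgate, w=10) → cum 266
  km 20 (Westmoor, w=50) → cum 316
Optimal location: km 5.

x = 5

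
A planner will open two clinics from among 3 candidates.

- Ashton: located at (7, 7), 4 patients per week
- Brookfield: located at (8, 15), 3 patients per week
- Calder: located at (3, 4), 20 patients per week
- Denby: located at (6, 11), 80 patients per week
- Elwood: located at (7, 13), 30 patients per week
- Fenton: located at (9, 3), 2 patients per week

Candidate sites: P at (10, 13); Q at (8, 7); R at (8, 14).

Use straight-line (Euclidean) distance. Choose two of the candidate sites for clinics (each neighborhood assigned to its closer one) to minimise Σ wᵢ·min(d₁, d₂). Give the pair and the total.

{Q, R}, total 462.7

Evaluate every pair (each demand assigned to the nearer of the two):
  {Q, R}: total = 462.7
  {P, Q}: total = 585.1
  {P, R}: total = 604.4
Best pair: {Q, R} with total 462.7.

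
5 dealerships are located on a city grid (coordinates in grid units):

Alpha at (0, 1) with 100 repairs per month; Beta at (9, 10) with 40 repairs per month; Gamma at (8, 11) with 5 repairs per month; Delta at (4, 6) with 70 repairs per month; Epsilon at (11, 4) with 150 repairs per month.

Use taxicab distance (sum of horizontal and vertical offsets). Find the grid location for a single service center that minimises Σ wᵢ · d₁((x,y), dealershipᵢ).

(9, 4)

Manhattan distance separates: Σwᵢ(|x−xᵢ|+|y−yᵢ|) = Σwᵢ|x−xᵢ| + Σwᵢ|y−yᵢ|, so x and y are optimised independently as 1-D weighted medians.
Total weight W = 365; half = 182.5.
x-coordinate, sorted with cumulative weight:
  x=0 (Alpha, w=100) cum 100
  x=4 (Delta, w=70) cum 170
  x=8 (Gamma, w=5) cum 175
  x=9 (Beta, w=40) cum 215  ← median
  x=11 (Epsilon, w=150) cum 365
⇒ x* = 9
y-coordinate, sorted with cumulative weight:
  y=1 (Alpha, w=100) cum 100
  y=4 (Epsilon, w=150) cum 250  ← median
  y=6 (Delta, w=70) cum 320
  y=10 (Beta, w=40) cum 360
  y=11 (Gamma, w=5) cum 365
⇒ y* = 4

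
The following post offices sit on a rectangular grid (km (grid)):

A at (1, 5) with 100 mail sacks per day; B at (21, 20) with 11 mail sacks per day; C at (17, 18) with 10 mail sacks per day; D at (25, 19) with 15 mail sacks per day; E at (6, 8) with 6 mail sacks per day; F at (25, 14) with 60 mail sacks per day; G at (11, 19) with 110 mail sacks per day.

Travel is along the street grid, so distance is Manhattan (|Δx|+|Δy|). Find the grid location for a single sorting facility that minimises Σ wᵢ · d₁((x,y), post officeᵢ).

(11, 14)

Manhattan distance separates: Σwᵢ(|x−xᵢ|+|y−yᵢ|) = Σwᵢ|x−xᵢ| + Σwᵢ|y−yᵢ|, so x and y are optimised independently as 1-D weighted medians.
Total weight W = 312; half = 156.
x-coordinate, sorted with cumulative weight:
  x=1 (A, w=100) cum 100
  x=6 (E, w=6) cum 106
  x=11 (G, w=110) cum 216  ← median
  x=17 (C, w=10) cum 226
  x=21 (B, w=11) cum 237
  x=25 (D, w=15) cum 252
  x=25 (F, w=60) cum 312
⇒ x* = 11
y-coordinate, sorted with cumulative weight:
  y=5 (A, w=100) cum 100
  y=8 (E, w=6) cum 106
  y=14 (F, w=60) cum 166  ← median
  y=18 (C, w=10) cum 176
  y=19 (D, w=15) cum 191
  y=19 (G, w=110) cum 301
  y=20 (B, w=11) cum 312
⇒ y* = 14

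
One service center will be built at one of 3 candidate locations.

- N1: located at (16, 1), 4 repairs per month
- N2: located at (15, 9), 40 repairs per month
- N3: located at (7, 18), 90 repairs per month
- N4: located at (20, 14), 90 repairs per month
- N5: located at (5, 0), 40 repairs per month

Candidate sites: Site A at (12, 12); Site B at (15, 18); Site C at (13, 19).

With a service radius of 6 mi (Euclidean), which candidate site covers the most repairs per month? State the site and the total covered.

Coverage radius r = 6 mi; a point is covered iff (Δx)²+(Δy)² ≤ 6² = 36.
  Site A (12, 12): covers {N2} → 40
  Site B (15, 18): covers {none} → 0
  Site C (13, 19): covers {none} → 0
Maximum coverage at Site A: 40 repairs per month.

Site A, covering 40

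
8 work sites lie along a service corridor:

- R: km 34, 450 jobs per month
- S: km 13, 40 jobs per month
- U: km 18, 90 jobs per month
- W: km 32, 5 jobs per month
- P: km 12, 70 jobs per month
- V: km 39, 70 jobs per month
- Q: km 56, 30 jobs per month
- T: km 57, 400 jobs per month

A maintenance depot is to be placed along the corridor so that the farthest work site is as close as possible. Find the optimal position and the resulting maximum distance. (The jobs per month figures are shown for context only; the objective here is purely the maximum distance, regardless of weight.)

The 1-center on a line is the midpoint of the two extreme points: leftmost at 12, rightmost at 57.
Optimal location = (12 + 57)/2 = 34.5; maximum distance = (57 − 12)/2 = 22.5.

location 34.5, max distance 22.5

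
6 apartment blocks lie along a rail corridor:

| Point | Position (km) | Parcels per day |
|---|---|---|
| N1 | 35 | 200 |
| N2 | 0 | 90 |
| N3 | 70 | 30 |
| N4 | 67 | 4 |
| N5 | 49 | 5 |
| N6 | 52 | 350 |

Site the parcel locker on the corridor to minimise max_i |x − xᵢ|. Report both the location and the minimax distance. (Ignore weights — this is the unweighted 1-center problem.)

location 35, max distance 35

The 1-center on a line is the midpoint of the two extreme points: leftmost at 0, rightmost at 70.
Optimal location = (0 + 70)/2 = 35; maximum distance = (70 − 0)/2 = 35.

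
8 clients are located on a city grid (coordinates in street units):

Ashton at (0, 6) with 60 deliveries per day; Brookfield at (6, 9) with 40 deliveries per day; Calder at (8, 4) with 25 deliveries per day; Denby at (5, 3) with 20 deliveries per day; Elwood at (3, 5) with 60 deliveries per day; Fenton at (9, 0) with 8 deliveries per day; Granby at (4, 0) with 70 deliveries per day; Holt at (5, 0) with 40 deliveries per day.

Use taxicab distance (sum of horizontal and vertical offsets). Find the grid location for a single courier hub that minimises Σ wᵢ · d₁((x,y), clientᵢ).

Manhattan distance separates: Σwᵢ(|x−xᵢ|+|y−yᵢ|) = Σwᵢ|x−xᵢ| + Σwᵢ|y−yᵢ|, so x and y are optimised independently as 1-D weighted medians.
Total weight W = 323; half = 161.5.
x-coordinate, sorted with cumulative weight:
  x=0 (Ashton, w=60) cum 60
  x=3 (Elwood, w=60) cum 120
  x=4 (Granby, w=70) cum 190  ← median
  x=5 (Denby, w=20) cum 210
  x=5 (Holt, w=40) cum 250
  x=6 (Brookfield, w=40) cum 290
  x=8 (Calder, w=25) cum 315
  x=9 (Fenton, w=8) cum 323
⇒ x* = 4
y-coordinate, sorted with cumulative weight:
  y=0 (Fenton, w=8) cum 8
  y=0 (Granby, w=70) cum 78
  y=0 (Holt, w=40) cum 118
  y=3 (Denby, w=20) cum 138
  y=4 (Calder, w=25) cum 163  ← median
  y=5 (Elwood, w=60) cum 223
  y=6 (Ashton, w=60) cum 283
  y=9 (Brookfield, w=40) cum 323
⇒ y* = 4

(4, 4)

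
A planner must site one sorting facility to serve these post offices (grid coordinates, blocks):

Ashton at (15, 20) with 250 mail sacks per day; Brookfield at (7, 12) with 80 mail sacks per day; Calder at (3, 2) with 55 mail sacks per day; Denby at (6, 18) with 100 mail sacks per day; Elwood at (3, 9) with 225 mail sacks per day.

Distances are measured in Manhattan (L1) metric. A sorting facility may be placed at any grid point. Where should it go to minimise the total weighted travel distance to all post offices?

(6, 12)

Manhattan distance separates: Σwᵢ(|x−xᵢ|+|y−yᵢ|) = Σwᵢ|x−xᵢ| + Σwᵢ|y−yᵢ|, so x and y are optimised independently as 1-D weighted medians.
Total weight W = 710; half = 355.
x-coordinate, sorted with cumulative weight:
  x=3 (Calder, w=55) cum 55
  x=3 (Elwood, w=225) cum 280
  x=6 (Denby, w=100) cum 380  ← median
  x=7 (Brookfield, w=80) cum 460
  x=15 (Ashton, w=250) cum 710
⇒ x* = 6
y-coordinate, sorted with cumulative weight:
  y=2 (Calder, w=55) cum 55
  y=9 (Elwood, w=225) cum 280
  y=12 (Brookfield, w=80) cum 360  ← median
  y=18 (Denby, w=100) cum 460
  y=20 (Ashton, w=250) cum 710
⇒ y* = 12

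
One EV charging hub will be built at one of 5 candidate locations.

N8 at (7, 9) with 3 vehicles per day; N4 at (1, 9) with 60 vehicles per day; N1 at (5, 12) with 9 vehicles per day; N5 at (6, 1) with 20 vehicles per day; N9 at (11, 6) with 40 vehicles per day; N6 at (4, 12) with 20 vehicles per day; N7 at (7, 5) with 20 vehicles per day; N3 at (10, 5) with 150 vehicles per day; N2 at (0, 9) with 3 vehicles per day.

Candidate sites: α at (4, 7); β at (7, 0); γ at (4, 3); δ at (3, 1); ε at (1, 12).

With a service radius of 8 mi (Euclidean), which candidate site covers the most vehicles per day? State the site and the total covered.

α, covering 325

Coverage radius r = 8 mi; a point is covered iff (Δx)²+(Δy)² ≤ 8² = 64.
  α (4, 7): covers {N8, N4, N1, N5, N9, N6, N7, N3, N2} → 325
  β (7, 0): covers {N5, N9, N7, N3} → 230
  γ (4, 3): covers {N8, N4, N5, N9, N7, N3, N2} → 296
  δ (3, 1): covers {N5, N7} → 40
  ε (1, 12): covers {N8, N4, N1, N6, N2} → 95
Maximum coverage at α: 325 vehicles per day.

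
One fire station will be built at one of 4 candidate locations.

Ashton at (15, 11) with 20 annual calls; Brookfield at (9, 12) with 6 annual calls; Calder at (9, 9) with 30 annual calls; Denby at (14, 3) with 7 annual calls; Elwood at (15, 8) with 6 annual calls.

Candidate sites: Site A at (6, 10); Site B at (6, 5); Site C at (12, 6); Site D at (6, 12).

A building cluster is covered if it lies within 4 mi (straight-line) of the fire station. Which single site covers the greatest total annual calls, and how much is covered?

Coverage radius r = 4 mi; a point is covered iff (Δx)²+(Δy)² ≤ 4² = 16.
  Site A (6, 10): covers {Brookfield, Calder} → 36
  Site B (6, 5): covers {none} → 0
  Site C (12, 6): covers {Denby, Elwood} → 13
  Site D (6, 12): covers {Brookfield} → 6
Maximum coverage at Site A: 36 annual calls.

Site A, covering 36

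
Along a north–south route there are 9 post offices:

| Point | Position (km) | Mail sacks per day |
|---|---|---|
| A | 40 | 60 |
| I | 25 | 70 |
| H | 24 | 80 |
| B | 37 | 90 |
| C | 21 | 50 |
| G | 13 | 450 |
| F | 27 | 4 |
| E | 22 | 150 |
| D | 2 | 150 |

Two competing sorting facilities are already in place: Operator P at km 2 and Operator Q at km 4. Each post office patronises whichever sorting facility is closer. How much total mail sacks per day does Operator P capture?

The indifferent point is the midpoint (2+4)/2 = 3; post offices left of it (closer to Operator P at 2) go to Operator P, those right go to Operator Q.
  D at 2 (w=150) → Operator P
  G at 13 (w=450) → Operator Q
  C at 21 (w=50) → Operator Q
  E at 22 (w=150) → Operator Q
  H at 24 (w=80) → Operator Q
  I at 25 (w=70) → Operator Q
  F at 27 (w=4) → Operator Q
  B at 37 (w=90) → Operator Q
  A at 40 (w=60) → Operator Q
Operator P captures 150; Operator Q captures 954.

150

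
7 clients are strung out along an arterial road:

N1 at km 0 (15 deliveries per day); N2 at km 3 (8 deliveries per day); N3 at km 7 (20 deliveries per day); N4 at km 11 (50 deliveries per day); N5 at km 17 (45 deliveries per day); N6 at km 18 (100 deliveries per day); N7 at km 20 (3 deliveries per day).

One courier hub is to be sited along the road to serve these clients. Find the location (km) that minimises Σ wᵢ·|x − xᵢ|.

For a sum of weighted absolute distances on a line, the optimum is the weighted median (not the mean). Total weight W = 241; half-weight = 120.5.
Sort by position and accumulate weight:
  km 0 (N1, w=15) → cum 15
  km 3 (N2, w=8) → cum 23
  km 7 (N3, w=20) → cum 43
  km 11 (N4, w=50) → cum 93
  km 17 (N5, w=45) → cum 138  ≥ 120.5 → median here
  km 18 (N6, w=100) → cum 238
  km 20 (N7, w=3) → cum 241
Optimal location: km 17.

x = 17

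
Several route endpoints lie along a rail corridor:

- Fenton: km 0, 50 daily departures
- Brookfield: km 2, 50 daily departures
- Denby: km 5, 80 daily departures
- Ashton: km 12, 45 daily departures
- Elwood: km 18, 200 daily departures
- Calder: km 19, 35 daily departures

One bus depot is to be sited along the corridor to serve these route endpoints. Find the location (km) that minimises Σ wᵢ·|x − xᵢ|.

For a sum of weighted absolute distances on a line, the optimum is the weighted median (not the mean). Total weight W = 460; half-weight = 230.
Sort by position and accumulate weight:
  km 0 (Fenton, w=50) → cum 50
  km 2 (Brookfield, w=50) → cum 100
  km 5 (Denby, w=80) → cum 180
  km 12 (Ashton, w=45) → cum 225
  km 18 (Elwood, w=200) → cum 425  ≥ 230 → median here
  km 19 (Calder, w=35) → cum 460
Optimal location: km 18.

x = 18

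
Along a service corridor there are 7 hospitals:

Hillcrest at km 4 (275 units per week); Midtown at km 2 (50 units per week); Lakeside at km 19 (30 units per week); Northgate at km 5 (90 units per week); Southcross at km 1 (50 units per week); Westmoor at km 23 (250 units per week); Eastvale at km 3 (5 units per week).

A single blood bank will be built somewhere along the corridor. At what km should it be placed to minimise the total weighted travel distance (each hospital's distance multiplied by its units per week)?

x = 4

For a sum of weighted absolute distances on a line, the optimum is the weighted median (not the mean). Total weight W = 750; half-weight = 375.
Sort by position and accumulate weight:
  km 1 (Southcross, w=50) → cum 50
  km 2 (Midtown, w=50) → cum 100
  km 3 (Eastvale, w=5) → cum 105
  km 4 (Hillcrest, w=275) → cum 380  ≥ 375 → median here
  km 5 (Northgate, w=90) → cum 470
  km 19 (Lakeside, w=30) → cum 500
  km 23 (Westmoor, w=250) → cum 750
Optimal location: km 4.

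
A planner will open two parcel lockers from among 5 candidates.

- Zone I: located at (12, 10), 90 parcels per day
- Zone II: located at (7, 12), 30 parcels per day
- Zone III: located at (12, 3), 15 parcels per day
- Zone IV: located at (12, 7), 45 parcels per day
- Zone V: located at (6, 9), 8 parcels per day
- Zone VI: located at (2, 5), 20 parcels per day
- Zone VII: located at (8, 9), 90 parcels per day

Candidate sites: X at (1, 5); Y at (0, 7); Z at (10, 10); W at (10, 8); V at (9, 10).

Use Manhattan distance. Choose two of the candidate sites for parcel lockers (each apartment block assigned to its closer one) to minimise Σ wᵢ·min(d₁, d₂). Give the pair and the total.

Evaluate every pair (each demand assigned to the nearer of the two):
  {X, Z}: total = 1020
  {X, V}: total = 1042
  {W, V}: total = 1062
  {Y, Z}: total = 1080
  {Z, W}: total = 1100
  {Y, V}: total = 1102
  {Z, V}: total = 1112
  {X, W}: total = 1140
  {Y, W}: total = 1200
  {X, Y}: total = 3429
Best pair: {X, Z} with total 1020.

{X, Z}, total 1020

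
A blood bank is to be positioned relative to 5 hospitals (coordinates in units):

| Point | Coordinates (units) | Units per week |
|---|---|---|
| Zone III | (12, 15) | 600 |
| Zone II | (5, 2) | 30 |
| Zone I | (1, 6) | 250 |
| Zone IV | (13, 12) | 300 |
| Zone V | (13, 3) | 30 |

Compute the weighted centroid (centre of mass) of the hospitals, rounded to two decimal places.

The minimiser of Σwᵢ‖p−pᵢ‖² is the weighted centroid p* = (Σwᵢpᵢ)/(Σwᵢ).
Σwᵢ = 1210.
Σwᵢxᵢ = 600·12 + 30·5 + 250·1 + 300·13 + 30·13 = 11890.
Σwᵢyᵢ = 600·15 + 30·2 + 250·6 + 300·12 + 30·3 = 14250.
x* = 11890/1210 = 9.83, y* = 14250/1210 = 11.78.

(9.83, 11.78)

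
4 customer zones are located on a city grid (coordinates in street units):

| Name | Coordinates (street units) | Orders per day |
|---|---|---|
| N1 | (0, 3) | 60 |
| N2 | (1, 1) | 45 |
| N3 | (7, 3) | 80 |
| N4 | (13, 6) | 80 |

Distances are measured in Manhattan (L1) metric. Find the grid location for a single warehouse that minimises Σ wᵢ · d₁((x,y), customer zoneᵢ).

(7, 3)

Manhattan distance separates: Σwᵢ(|x−xᵢ|+|y−yᵢ|) = Σwᵢ|x−xᵢ| + Σwᵢ|y−yᵢ|, so x and y are optimised independently as 1-D weighted medians.
Total weight W = 265; half = 132.5.
x-coordinate, sorted with cumulative weight:
  x=0 (N1, w=60) cum 60
  x=1 (N2, w=45) cum 105
  x=7 (N3, w=80) cum 185  ← median
  x=13 (N4, w=80) cum 265
⇒ x* = 7
y-coordinate, sorted with cumulative weight:
  y=1 (N2, w=45) cum 45
  y=3 (N1, w=60) cum 105
  y=3 (N3, w=80) cum 185  ← median
  y=6 (N4, w=80) cum 265
⇒ y* = 3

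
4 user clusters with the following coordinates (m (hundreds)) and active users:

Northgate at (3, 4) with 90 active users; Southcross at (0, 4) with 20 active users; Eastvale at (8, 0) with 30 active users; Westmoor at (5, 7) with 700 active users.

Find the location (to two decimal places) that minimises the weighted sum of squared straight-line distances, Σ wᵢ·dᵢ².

The minimiser of Σwᵢ‖p−pᵢ‖² is the weighted centroid p* = (Σwᵢpᵢ)/(Σwᵢ).
Σwᵢ = 840.
Σwᵢxᵢ = 90·3 + 20·0 + 30·8 + 700·5 = 4010.
Σwᵢyᵢ = 90·4 + 20·4 + 30·0 + 700·7 = 5340.
x* = 4010/840 = 4.77, y* = 5340/840 = 6.36.

(4.77, 6.36)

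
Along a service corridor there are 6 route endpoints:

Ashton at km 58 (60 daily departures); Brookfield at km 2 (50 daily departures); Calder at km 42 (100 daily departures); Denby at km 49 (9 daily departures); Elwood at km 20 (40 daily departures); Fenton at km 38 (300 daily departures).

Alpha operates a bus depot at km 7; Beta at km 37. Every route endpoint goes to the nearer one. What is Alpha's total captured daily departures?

90

The indifferent point is the midpoint (7+37)/2 = 22; route endpoints left of it (closer to Alpha at 7) go to Alpha, those right go to Beta.
  Brookfield at 2 (w=50) → Alpha
  Elwood at 20 (w=40) → Alpha
  Fenton at 38 (w=300) → Beta
  Calder at 42 (w=100) → Beta
  Denby at 49 (w=9) → Beta
  Ashton at 58 (w=60) → Beta
Alpha captures 90; Beta captures 469.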